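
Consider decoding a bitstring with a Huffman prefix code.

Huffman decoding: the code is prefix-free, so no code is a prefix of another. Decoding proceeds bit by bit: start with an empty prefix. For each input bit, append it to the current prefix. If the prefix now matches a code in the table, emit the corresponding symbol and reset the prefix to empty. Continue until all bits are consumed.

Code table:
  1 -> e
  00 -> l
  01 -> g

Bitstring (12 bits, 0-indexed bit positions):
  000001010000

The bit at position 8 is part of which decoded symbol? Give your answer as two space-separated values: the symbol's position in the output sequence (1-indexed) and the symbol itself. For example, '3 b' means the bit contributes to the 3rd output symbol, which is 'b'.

Bit 0: prefix='0' (no match yet)
Bit 1: prefix='00' -> emit 'l', reset
Bit 2: prefix='0' (no match yet)
Bit 3: prefix='00' -> emit 'l', reset
Bit 4: prefix='0' (no match yet)
Bit 5: prefix='01' -> emit 'g', reset
Bit 6: prefix='0' (no match yet)
Bit 7: prefix='01' -> emit 'g', reset
Bit 8: prefix='0' (no match yet)
Bit 9: prefix='00' -> emit 'l', reset
Bit 10: prefix='0' (no match yet)
Bit 11: prefix='00' -> emit 'l', reset

Answer: 5 l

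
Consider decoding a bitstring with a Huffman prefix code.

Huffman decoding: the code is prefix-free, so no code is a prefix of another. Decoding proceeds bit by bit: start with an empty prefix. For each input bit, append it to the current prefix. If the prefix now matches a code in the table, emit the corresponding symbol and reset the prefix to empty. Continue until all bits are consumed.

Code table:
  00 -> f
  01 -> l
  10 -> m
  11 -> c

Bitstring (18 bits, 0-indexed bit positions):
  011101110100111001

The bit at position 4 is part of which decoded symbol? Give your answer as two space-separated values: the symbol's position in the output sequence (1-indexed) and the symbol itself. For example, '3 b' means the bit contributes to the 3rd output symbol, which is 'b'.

Answer: 3 l

Derivation:
Bit 0: prefix='0' (no match yet)
Bit 1: prefix='01' -> emit 'l', reset
Bit 2: prefix='1' (no match yet)
Bit 3: prefix='11' -> emit 'c', reset
Bit 4: prefix='0' (no match yet)
Bit 5: prefix='01' -> emit 'l', reset
Bit 6: prefix='1' (no match yet)
Bit 7: prefix='11' -> emit 'c', reset
Bit 8: prefix='0' (no match yet)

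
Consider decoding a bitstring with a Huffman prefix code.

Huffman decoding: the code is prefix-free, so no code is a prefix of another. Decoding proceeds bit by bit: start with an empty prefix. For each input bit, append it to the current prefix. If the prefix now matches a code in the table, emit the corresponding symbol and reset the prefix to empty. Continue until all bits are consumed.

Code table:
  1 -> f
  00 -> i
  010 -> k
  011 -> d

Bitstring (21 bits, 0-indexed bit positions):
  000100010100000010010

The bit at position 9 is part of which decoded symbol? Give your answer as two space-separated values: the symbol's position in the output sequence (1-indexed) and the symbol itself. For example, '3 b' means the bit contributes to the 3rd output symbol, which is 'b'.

Answer: 5 k

Derivation:
Bit 0: prefix='0' (no match yet)
Bit 1: prefix='00' -> emit 'i', reset
Bit 2: prefix='0' (no match yet)
Bit 3: prefix='01' (no match yet)
Bit 4: prefix='010' -> emit 'k', reset
Bit 5: prefix='0' (no match yet)
Bit 6: prefix='00' -> emit 'i', reset
Bit 7: prefix='1' -> emit 'f', reset
Bit 8: prefix='0' (no match yet)
Bit 9: prefix='01' (no match yet)
Bit 10: prefix='010' -> emit 'k', reset
Bit 11: prefix='0' (no match yet)
Bit 12: prefix='00' -> emit 'i', reset
Bit 13: prefix='0' (no match yet)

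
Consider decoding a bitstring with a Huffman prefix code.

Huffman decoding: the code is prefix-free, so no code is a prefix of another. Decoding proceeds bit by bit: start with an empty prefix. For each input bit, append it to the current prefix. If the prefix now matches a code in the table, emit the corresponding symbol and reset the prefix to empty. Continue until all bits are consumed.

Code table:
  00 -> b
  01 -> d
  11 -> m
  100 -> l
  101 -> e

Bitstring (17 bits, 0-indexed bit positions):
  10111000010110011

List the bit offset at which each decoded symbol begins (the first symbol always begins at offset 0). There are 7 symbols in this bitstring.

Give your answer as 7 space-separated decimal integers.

Answer: 0 3 5 7 9 12 15

Derivation:
Bit 0: prefix='1' (no match yet)
Bit 1: prefix='10' (no match yet)
Bit 2: prefix='101' -> emit 'e', reset
Bit 3: prefix='1' (no match yet)
Bit 4: prefix='11' -> emit 'm', reset
Bit 5: prefix='0' (no match yet)
Bit 6: prefix='00' -> emit 'b', reset
Bit 7: prefix='0' (no match yet)
Bit 8: prefix='00' -> emit 'b', reset
Bit 9: prefix='1' (no match yet)
Bit 10: prefix='10' (no match yet)
Bit 11: prefix='101' -> emit 'e', reset
Bit 12: prefix='1' (no match yet)
Bit 13: prefix='10' (no match yet)
Bit 14: prefix='100' -> emit 'l', reset
Bit 15: prefix='1' (no match yet)
Bit 16: prefix='11' -> emit 'm', reset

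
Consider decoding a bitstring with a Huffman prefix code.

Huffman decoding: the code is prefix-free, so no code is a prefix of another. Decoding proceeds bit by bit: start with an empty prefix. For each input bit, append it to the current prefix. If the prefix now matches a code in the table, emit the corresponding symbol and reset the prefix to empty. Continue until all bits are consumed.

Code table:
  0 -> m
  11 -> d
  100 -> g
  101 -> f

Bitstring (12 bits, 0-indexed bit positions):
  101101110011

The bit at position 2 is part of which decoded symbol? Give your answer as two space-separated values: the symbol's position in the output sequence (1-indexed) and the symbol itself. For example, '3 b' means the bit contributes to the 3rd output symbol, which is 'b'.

Bit 0: prefix='1' (no match yet)
Bit 1: prefix='10' (no match yet)
Bit 2: prefix='101' -> emit 'f', reset
Bit 3: prefix='1' (no match yet)
Bit 4: prefix='10' (no match yet)
Bit 5: prefix='101' -> emit 'f', reset
Bit 6: prefix='1' (no match yet)

Answer: 1 f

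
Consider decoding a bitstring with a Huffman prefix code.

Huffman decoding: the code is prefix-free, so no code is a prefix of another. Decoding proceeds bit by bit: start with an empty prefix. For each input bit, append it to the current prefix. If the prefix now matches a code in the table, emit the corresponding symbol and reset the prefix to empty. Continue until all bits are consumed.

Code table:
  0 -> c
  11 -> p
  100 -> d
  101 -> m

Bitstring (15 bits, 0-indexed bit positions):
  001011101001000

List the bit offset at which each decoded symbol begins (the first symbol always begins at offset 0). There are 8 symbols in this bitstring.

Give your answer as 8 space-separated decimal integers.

Bit 0: prefix='0' -> emit 'c', reset
Bit 1: prefix='0' -> emit 'c', reset
Bit 2: prefix='1' (no match yet)
Bit 3: prefix='10' (no match yet)
Bit 4: prefix='101' -> emit 'm', reset
Bit 5: prefix='1' (no match yet)
Bit 6: prefix='11' -> emit 'p', reset
Bit 7: prefix='0' -> emit 'c', reset
Bit 8: prefix='1' (no match yet)
Bit 9: prefix='10' (no match yet)
Bit 10: prefix='100' -> emit 'd', reset
Bit 11: prefix='1' (no match yet)
Bit 12: prefix='10' (no match yet)
Bit 13: prefix='100' -> emit 'd', reset
Bit 14: prefix='0' -> emit 'c', reset

Answer: 0 1 2 5 7 8 11 14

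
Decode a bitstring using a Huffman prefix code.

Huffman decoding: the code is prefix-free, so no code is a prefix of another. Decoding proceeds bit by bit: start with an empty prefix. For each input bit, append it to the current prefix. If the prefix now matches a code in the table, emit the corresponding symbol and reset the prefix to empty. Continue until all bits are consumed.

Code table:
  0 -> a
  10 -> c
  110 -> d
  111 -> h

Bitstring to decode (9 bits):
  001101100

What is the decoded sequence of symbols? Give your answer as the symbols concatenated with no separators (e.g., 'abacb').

Bit 0: prefix='0' -> emit 'a', reset
Bit 1: prefix='0' -> emit 'a', reset
Bit 2: prefix='1' (no match yet)
Bit 3: prefix='11' (no match yet)
Bit 4: prefix='110' -> emit 'd', reset
Bit 5: prefix='1' (no match yet)
Bit 6: prefix='11' (no match yet)
Bit 7: prefix='110' -> emit 'd', reset
Bit 8: prefix='0' -> emit 'a', reset

Answer: aadda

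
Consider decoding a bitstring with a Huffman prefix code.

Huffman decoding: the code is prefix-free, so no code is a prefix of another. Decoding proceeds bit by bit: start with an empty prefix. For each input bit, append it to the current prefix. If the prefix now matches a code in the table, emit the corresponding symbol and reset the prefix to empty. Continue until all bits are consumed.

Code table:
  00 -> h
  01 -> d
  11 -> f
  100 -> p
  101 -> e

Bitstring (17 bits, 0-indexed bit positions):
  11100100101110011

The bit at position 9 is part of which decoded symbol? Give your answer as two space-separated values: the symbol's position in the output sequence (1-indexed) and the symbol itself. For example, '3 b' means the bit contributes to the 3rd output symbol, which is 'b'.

Bit 0: prefix='1' (no match yet)
Bit 1: prefix='11' -> emit 'f', reset
Bit 2: prefix='1' (no match yet)
Bit 3: prefix='10' (no match yet)
Bit 4: prefix='100' -> emit 'p', reset
Bit 5: prefix='1' (no match yet)
Bit 6: prefix='10' (no match yet)
Bit 7: prefix='100' -> emit 'p', reset
Bit 8: prefix='1' (no match yet)
Bit 9: prefix='10' (no match yet)
Bit 10: prefix='101' -> emit 'e', reset
Bit 11: prefix='1' (no match yet)
Bit 12: prefix='11' -> emit 'f', reset
Bit 13: prefix='0' (no match yet)

Answer: 4 e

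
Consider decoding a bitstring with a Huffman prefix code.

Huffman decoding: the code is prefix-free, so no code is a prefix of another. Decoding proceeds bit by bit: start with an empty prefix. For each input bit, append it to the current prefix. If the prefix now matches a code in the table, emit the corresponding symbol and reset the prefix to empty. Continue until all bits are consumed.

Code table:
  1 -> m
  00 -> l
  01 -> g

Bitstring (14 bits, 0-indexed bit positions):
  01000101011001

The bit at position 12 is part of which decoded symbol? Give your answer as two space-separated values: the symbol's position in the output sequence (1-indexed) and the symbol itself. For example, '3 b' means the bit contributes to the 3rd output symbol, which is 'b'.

Answer: 7 l

Derivation:
Bit 0: prefix='0' (no match yet)
Bit 1: prefix='01' -> emit 'g', reset
Bit 2: prefix='0' (no match yet)
Bit 3: prefix='00' -> emit 'l', reset
Bit 4: prefix='0' (no match yet)
Bit 5: prefix='01' -> emit 'g', reset
Bit 6: prefix='0' (no match yet)
Bit 7: prefix='01' -> emit 'g', reset
Bit 8: prefix='0' (no match yet)
Bit 9: prefix='01' -> emit 'g', reset
Bit 10: prefix='1' -> emit 'm', reset
Bit 11: prefix='0' (no match yet)
Bit 12: prefix='00' -> emit 'l', reset
Bit 13: prefix='1' -> emit 'm', reset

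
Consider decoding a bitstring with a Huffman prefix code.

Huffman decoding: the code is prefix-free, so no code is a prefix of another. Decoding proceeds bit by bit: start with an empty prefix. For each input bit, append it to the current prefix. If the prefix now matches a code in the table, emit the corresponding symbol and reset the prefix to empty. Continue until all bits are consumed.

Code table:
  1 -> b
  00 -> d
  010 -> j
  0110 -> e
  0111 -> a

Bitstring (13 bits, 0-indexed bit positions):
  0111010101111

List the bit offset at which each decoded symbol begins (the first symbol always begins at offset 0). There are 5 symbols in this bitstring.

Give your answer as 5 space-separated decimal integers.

Bit 0: prefix='0' (no match yet)
Bit 1: prefix='01' (no match yet)
Bit 2: prefix='011' (no match yet)
Bit 3: prefix='0111' -> emit 'a', reset
Bit 4: prefix='0' (no match yet)
Bit 5: prefix='01' (no match yet)
Bit 6: prefix='010' -> emit 'j', reset
Bit 7: prefix='1' -> emit 'b', reset
Bit 8: prefix='0' (no match yet)
Bit 9: prefix='01' (no match yet)
Bit 10: prefix='011' (no match yet)
Bit 11: prefix='0111' -> emit 'a', reset
Bit 12: prefix='1' -> emit 'b', reset

Answer: 0 4 7 8 12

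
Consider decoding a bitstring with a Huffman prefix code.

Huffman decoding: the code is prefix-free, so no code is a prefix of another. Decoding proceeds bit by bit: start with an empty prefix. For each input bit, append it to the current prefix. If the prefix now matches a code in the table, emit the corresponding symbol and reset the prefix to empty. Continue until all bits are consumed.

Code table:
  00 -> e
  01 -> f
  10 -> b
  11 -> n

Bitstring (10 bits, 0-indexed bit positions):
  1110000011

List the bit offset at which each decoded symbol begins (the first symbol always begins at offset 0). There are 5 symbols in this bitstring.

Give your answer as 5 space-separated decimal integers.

Answer: 0 2 4 6 8

Derivation:
Bit 0: prefix='1' (no match yet)
Bit 1: prefix='11' -> emit 'n', reset
Bit 2: prefix='1' (no match yet)
Bit 3: prefix='10' -> emit 'b', reset
Bit 4: prefix='0' (no match yet)
Bit 5: prefix='00' -> emit 'e', reset
Bit 6: prefix='0' (no match yet)
Bit 7: prefix='00' -> emit 'e', reset
Bit 8: prefix='1' (no match yet)
Bit 9: prefix='11' -> emit 'n', reset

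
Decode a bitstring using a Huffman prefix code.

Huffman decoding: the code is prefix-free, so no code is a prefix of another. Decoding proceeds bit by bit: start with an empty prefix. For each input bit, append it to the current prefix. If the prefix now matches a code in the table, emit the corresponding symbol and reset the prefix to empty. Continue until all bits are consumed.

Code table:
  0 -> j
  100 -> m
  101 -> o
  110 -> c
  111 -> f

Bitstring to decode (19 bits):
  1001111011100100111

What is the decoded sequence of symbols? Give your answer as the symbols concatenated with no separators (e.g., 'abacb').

Bit 0: prefix='1' (no match yet)
Bit 1: prefix='10' (no match yet)
Bit 2: prefix='100' -> emit 'm', reset
Bit 3: prefix='1' (no match yet)
Bit 4: prefix='11' (no match yet)
Bit 5: prefix='111' -> emit 'f', reset
Bit 6: prefix='1' (no match yet)
Bit 7: prefix='10' (no match yet)
Bit 8: prefix='101' -> emit 'o', reset
Bit 9: prefix='1' (no match yet)
Bit 10: prefix='11' (no match yet)
Bit 11: prefix='110' -> emit 'c', reset
Bit 12: prefix='0' -> emit 'j', reset
Bit 13: prefix='1' (no match yet)
Bit 14: prefix='10' (no match yet)
Bit 15: prefix='100' -> emit 'm', reset
Bit 16: prefix='1' (no match yet)
Bit 17: prefix='11' (no match yet)
Bit 18: prefix='111' -> emit 'f', reset

Answer: mfocjmf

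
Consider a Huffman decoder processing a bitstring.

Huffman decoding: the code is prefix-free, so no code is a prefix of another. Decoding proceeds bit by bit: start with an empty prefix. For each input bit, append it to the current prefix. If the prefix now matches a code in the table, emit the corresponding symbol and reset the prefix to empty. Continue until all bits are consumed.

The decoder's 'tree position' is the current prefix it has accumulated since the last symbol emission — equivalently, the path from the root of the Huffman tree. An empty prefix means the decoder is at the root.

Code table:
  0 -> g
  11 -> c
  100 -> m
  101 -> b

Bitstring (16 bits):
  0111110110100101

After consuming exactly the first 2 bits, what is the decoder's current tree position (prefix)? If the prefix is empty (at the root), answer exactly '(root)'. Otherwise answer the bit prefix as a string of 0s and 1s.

Answer: 1

Derivation:
Bit 0: prefix='0' -> emit 'g', reset
Bit 1: prefix='1' (no match yet)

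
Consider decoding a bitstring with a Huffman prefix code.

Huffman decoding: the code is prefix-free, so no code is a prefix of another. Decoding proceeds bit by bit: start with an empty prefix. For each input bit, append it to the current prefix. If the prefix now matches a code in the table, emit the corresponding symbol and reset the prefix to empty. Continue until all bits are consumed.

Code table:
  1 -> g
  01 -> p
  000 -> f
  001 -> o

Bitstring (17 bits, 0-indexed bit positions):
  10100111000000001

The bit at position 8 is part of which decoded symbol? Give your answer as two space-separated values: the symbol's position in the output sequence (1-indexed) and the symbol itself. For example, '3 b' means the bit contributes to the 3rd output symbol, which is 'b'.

Answer: 6 f

Derivation:
Bit 0: prefix='1' -> emit 'g', reset
Bit 1: prefix='0' (no match yet)
Bit 2: prefix='01' -> emit 'p', reset
Bit 3: prefix='0' (no match yet)
Bit 4: prefix='00' (no match yet)
Bit 5: prefix='001' -> emit 'o', reset
Bit 6: prefix='1' -> emit 'g', reset
Bit 7: prefix='1' -> emit 'g', reset
Bit 8: prefix='0' (no match yet)
Bit 9: prefix='00' (no match yet)
Bit 10: prefix='000' -> emit 'f', reset
Bit 11: prefix='0' (no match yet)
Bit 12: prefix='00' (no match yet)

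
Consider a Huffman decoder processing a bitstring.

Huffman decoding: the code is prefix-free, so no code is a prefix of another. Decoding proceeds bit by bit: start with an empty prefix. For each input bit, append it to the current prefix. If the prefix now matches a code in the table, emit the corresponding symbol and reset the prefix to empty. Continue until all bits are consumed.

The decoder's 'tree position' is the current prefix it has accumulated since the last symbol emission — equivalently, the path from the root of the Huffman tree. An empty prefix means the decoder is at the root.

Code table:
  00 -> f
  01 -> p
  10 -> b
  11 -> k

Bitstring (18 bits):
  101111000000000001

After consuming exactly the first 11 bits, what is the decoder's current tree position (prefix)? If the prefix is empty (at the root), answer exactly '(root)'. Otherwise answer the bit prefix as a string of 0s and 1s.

Answer: 0

Derivation:
Bit 0: prefix='1' (no match yet)
Bit 1: prefix='10' -> emit 'b', reset
Bit 2: prefix='1' (no match yet)
Bit 3: prefix='11' -> emit 'k', reset
Bit 4: prefix='1' (no match yet)
Bit 5: prefix='11' -> emit 'k', reset
Bit 6: prefix='0' (no match yet)
Bit 7: prefix='00' -> emit 'f', reset
Bit 8: prefix='0' (no match yet)
Bit 9: prefix='00' -> emit 'f', reset
Bit 10: prefix='0' (no match yet)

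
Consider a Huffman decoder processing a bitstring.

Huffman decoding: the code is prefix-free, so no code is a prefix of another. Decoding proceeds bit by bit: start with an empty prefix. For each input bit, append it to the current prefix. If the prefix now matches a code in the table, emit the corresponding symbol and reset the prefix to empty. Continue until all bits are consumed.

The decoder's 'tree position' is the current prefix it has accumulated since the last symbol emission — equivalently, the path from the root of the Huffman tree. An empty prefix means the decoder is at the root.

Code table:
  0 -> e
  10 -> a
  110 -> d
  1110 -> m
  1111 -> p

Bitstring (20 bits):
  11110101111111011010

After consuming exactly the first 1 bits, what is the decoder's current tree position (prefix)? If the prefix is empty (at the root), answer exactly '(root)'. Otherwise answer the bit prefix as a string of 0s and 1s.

Answer: 1

Derivation:
Bit 0: prefix='1' (no match yet)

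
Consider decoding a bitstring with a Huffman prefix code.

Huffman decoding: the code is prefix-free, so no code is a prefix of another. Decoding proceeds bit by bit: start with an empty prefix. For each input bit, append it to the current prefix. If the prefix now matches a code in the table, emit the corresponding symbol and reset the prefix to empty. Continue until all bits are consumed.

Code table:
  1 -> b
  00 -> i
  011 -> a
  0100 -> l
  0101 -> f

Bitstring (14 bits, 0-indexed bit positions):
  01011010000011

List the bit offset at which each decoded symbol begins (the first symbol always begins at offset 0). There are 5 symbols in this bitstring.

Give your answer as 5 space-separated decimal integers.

Bit 0: prefix='0' (no match yet)
Bit 1: prefix='01' (no match yet)
Bit 2: prefix='010' (no match yet)
Bit 3: prefix='0101' -> emit 'f', reset
Bit 4: prefix='1' -> emit 'b', reset
Bit 5: prefix='0' (no match yet)
Bit 6: prefix='01' (no match yet)
Bit 7: prefix='010' (no match yet)
Bit 8: prefix='0100' -> emit 'l', reset
Bit 9: prefix='0' (no match yet)
Bit 10: prefix='00' -> emit 'i', reset
Bit 11: prefix='0' (no match yet)
Bit 12: prefix='01' (no match yet)
Bit 13: prefix='011' -> emit 'a', reset

Answer: 0 4 5 9 11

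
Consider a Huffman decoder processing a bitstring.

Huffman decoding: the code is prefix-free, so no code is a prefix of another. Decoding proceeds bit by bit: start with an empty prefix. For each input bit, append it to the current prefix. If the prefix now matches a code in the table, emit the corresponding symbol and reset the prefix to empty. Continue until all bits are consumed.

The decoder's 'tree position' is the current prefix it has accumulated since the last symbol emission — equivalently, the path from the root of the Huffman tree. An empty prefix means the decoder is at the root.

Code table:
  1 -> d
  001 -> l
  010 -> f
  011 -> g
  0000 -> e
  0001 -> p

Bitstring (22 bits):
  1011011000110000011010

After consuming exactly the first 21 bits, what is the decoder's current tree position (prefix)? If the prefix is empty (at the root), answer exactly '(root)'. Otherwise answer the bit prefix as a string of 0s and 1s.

Answer: 01

Derivation:
Bit 0: prefix='1' -> emit 'd', reset
Bit 1: prefix='0' (no match yet)
Bit 2: prefix='01' (no match yet)
Bit 3: prefix='011' -> emit 'g', reset
Bit 4: prefix='0' (no match yet)
Bit 5: prefix='01' (no match yet)
Bit 6: prefix='011' -> emit 'g', reset
Bit 7: prefix='0' (no match yet)
Bit 8: prefix='00' (no match yet)
Bit 9: prefix='000' (no match yet)
Bit 10: prefix='0001' -> emit 'p', reset
Bit 11: prefix='1' -> emit 'd', reset
Bit 12: prefix='0' (no match yet)
Bit 13: prefix='00' (no match yet)
Bit 14: prefix='000' (no match yet)
Bit 15: prefix='0000' -> emit 'e', reset
Bit 16: prefix='0' (no match yet)
Bit 17: prefix='01' (no match yet)
Bit 18: prefix='011' -> emit 'g', reset
Bit 19: prefix='0' (no match yet)
Bit 20: prefix='01' (no match yet)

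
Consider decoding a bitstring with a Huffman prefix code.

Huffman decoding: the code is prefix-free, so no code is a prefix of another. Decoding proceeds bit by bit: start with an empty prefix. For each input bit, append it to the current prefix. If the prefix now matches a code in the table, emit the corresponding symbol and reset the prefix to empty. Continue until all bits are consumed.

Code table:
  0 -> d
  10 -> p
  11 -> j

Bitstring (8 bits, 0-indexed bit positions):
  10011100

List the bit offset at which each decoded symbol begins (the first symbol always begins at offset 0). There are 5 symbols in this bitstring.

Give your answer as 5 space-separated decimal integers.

Answer: 0 2 3 5 7

Derivation:
Bit 0: prefix='1' (no match yet)
Bit 1: prefix='10' -> emit 'p', reset
Bit 2: prefix='0' -> emit 'd', reset
Bit 3: prefix='1' (no match yet)
Bit 4: prefix='11' -> emit 'j', reset
Bit 5: prefix='1' (no match yet)
Bit 6: prefix='10' -> emit 'p', reset
Bit 7: prefix='0' -> emit 'd', reset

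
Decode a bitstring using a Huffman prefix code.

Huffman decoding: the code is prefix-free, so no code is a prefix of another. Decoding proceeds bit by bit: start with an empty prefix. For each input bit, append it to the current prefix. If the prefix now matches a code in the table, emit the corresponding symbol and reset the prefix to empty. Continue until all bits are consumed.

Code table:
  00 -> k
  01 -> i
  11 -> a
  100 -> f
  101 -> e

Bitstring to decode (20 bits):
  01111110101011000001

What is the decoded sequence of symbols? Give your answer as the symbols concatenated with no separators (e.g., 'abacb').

Bit 0: prefix='0' (no match yet)
Bit 1: prefix='01' -> emit 'i', reset
Bit 2: prefix='1' (no match yet)
Bit 3: prefix='11' -> emit 'a', reset
Bit 4: prefix='1' (no match yet)
Bit 5: prefix='11' -> emit 'a', reset
Bit 6: prefix='1' (no match yet)
Bit 7: prefix='10' (no match yet)
Bit 8: prefix='101' -> emit 'e', reset
Bit 9: prefix='0' (no match yet)
Bit 10: prefix='01' -> emit 'i', reset
Bit 11: prefix='0' (no match yet)
Bit 12: prefix='01' -> emit 'i', reset
Bit 13: prefix='1' (no match yet)
Bit 14: prefix='10' (no match yet)
Bit 15: prefix='100' -> emit 'f', reset
Bit 16: prefix='0' (no match yet)
Bit 17: prefix='00' -> emit 'k', reset
Bit 18: prefix='0' (no match yet)
Bit 19: prefix='01' -> emit 'i', reset

Answer: iaaeiifki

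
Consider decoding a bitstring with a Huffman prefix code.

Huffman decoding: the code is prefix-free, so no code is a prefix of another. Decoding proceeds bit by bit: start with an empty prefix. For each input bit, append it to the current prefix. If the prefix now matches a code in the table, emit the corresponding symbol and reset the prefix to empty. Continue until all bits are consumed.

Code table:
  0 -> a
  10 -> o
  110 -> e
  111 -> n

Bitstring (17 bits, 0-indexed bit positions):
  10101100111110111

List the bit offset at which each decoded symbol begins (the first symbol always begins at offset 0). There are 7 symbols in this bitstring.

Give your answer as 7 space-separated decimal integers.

Answer: 0 2 4 7 8 11 14

Derivation:
Bit 0: prefix='1' (no match yet)
Bit 1: prefix='10' -> emit 'o', reset
Bit 2: prefix='1' (no match yet)
Bit 3: prefix='10' -> emit 'o', reset
Bit 4: prefix='1' (no match yet)
Bit 5: prefix='11' (no match yet)
Bit 6: prefix='110' -> emit 'e', reset
Bit 7: prefix='0' -> emit 'a', reset
Bit 8: prefix='1' (no match yet)
Bit 9: prefix='11' (no match yet)
Bit 10: prefix='111' -> emit 'n', reset
Bit 11: prefix='1' (no match yet)
Bit 12: prefix='11' (no match yet)
Bit 13: prefix='110' -> emit 'e', reset
Bit 14: prefix='1' (no match yet)
Bit 15: prefix='11' (no match yet)
Bit 16: prefix='111' -> emit 'n', reset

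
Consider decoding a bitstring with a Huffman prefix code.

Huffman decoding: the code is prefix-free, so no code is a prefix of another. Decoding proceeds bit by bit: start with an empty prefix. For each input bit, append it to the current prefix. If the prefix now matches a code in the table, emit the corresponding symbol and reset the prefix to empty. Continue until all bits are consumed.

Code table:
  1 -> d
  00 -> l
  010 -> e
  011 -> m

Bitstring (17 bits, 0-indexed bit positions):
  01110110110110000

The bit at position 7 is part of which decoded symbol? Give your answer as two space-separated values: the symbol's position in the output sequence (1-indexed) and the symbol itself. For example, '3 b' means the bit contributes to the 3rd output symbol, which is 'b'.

Bit 0: prefix='0' (no match yet)
Bit 1: prefix='01' (no match yet)
Bit 2: prefix='011' -> emit 'm', reset
Bit 3: prefix='1' -> emit 'd', reset
Bit 4: prefix='0' (no match yet)
Bit 5: prefix='01' (no match yet)
Bit 6: prefix='011' -> emit 'm', reset
Bit 7: prefix='0' (no match yet)
Bit 8: prefix='01' (no match yet)
Bit 9: prefix='011' -> emit 'm', reset
Bit 10: prefix='0' (no match yet)
Bit 11: prefix='01' (no match yet)

Answer: 4 m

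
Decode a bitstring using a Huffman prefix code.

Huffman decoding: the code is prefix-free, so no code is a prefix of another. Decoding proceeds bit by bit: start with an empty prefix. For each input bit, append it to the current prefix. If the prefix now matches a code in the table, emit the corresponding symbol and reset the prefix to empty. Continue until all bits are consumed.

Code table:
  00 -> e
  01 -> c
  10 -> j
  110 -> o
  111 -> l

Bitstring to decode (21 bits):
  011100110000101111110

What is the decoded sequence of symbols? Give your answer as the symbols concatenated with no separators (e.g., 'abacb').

Bit 0: prefix='0' (no match yet)
Bit 1: prefix='01' -> emit 'c', reset
Bit 2: prefix='1' (no match yet)
Bit 3: prefix='11' (no match yet)
Bit 4: prefix='110' -> emit 'o', reset
Bit 5: prefix='0' (no match yet)
Bit 6: prefix='01' -> emit 'c', reset
Bit 7: prefix='1' (no match yet)
Bit 8: prefix='10' -> emit 'j', reset
Bit 9: prefix='0' (no match yet)
Bit 10: prefix='00' -> emit 'e', reset
Bit 11: prefix='0' (no match yet)
Bit 12: prefix='01' -> emit 'c', reset
Bit 13: prefix='0' (no match yet)
Bit 14: prefix='01' -> emit 'c', reset
Bit 15: prefix='1' (no match yet)
Bit 16: prefix='11' (no match yet)
Bit 17: prefix='111' -> emit 'l', reset
Bit 18: prefix='1' (no match yet)
Bit 19: prefix='11' (no match yet)
Bit 20: prefix='110' -> emit 'o', reset

Answer: cocjecclo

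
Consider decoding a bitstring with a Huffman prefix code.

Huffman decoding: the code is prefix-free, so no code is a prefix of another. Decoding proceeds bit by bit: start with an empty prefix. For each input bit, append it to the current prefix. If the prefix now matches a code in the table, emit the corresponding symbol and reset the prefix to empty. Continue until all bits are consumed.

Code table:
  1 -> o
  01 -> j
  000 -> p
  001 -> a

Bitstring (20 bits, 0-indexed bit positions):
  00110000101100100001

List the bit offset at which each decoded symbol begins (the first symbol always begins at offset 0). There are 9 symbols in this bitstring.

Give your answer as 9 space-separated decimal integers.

Bit 0: prefix='0' (no match yet)
Bit 1: prefix='00' (no match yet)
Bit 2: prefix='001' -> emit 'a', reset
Bit 3: prefix='1' -> emit 'o', reset
Bit 4: prefix='0' (no match yet)
Bit 5: prefix='00' (no match yet)
Bit 6: prefix='000' -> emit 'p', reset
Bit 7: prefix='0' (no match yet)
Bit 8: prefix='01' -> emit 'j', reset
Bit 9: prefix='0' (no match yet)
Bit 10: prefix='01' -> emit 'j', reset
Bit 11: prefix='1' -> emit 'o', reset
Bit 12: prefix='0' (no match yet)
Bit 13: prefix='00' (no match yet)
Bit 14: prefix='001' -> emit 'a', reset
Bit 15: prefix='0' (no match yet)
Bit 16: prefix='00' (no match yet)
Bit 17: prefix='000' -> emit 'p', reset
Bit 18: prefix='0' (no match yet)
Bit 19: prefix='01' -> emit 'j', reset

Answer: 0 3 4 7 9 11 12 15 18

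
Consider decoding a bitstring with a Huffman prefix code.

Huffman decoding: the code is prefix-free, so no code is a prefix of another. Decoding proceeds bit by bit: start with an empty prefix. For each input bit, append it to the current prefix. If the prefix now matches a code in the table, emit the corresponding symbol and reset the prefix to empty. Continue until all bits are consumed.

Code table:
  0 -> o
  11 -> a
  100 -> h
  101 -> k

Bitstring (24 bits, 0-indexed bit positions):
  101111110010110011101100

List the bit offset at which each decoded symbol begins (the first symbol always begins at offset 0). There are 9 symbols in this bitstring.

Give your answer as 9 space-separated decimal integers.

Bit 0: prefix='1' (no match yet)
Bit 1: prefix='10' (no match yet)
Bit 2: prefix='101' -> emit 'k', reset
Bit 3: prefix='1' (no match yet)
Bit 4: prefix='11' -> emit 'a', reset
Bit 5: prefix='1' (no match yet)
Bit 6: prefix='11' -> emit 'a', reset
Bit 7: prefix='1' (no match yet)
Bit 8: prefix='10' (no match yet)
Bit 9: prefix='100' -> emit 'h', reset
Bit 10: prefix='1' (no match yet)
Bit 11: prefix='10' (no match yet)
Bit 12: prefix='101' -> emit 'k', reset
Bit 13: prefix='1' (no match yet)
Bit 14: prefix='10' (no match yet)
Bit 15: prefix='100' -> emit 'h', reset
Bit 16: prefix='1' (no match yet)
Bit 17: prefix='11' -> emit 'a', reset
Bit 18: prefix='1' (no match yet)
Bit 19: prefix='10' (no match yet)
Bit 20: prefix='101' -> emit 'k', reset
Bit 21: prefix='1' (no match yet)
Bit 22: prefix='10' (no match yet)
Bit 23: prefix='100' -> emit 'h', reset

Answer: 0 3 5 7 10 13 16 18 21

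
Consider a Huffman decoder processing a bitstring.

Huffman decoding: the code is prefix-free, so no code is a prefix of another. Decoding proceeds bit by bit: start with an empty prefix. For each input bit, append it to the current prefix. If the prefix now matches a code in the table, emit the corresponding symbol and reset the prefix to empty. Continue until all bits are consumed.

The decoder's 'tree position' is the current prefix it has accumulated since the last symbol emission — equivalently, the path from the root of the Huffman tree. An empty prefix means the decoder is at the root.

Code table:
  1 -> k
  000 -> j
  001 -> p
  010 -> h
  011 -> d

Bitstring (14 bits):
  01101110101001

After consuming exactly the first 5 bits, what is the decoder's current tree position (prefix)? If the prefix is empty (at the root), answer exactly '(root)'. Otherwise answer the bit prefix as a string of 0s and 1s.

Answer: 01

Derivation:
Bit 0: prefix='0' (no match yet)
Bit 1: prefix='01' (no match yet)
Bit 2: prefix='011' -> emit 'd', reset
Bit 3: prefix='0' (no match yet)
Bit 4: prefix='01' (no match yet)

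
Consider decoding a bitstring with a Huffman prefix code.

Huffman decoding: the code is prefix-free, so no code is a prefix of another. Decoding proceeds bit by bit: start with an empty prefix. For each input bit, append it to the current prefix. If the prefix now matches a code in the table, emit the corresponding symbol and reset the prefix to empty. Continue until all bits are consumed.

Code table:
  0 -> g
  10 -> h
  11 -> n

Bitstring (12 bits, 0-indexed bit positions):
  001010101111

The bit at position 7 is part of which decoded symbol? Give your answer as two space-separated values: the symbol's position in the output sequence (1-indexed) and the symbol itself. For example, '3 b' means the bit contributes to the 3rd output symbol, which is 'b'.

Answer: 5 h

Derivation:
Bit 0: prefix='0' -> emit 'g', reset
Bit 1: prefix='0' -> emit 'g', reset
Bit 2: prefix='1' (no match yet)
Bit 3: prefix='10' -> emit 'h', reset
Bit 4: prefix='1' (no match yet)
Bit 5: prefix='10' -> emit 'h', reset
Bit 6: prefix='1' (no match yet)
Bit 7: prefix='10' -> emit 'h', reset
Bit 8: prefix='1' (no match yet)
Bit 9: prefix='11' -> emit 'n', reset
Bit 10: prefix='1' (no match yet)
Bit 11: prefix='11' -> emit 'n', reset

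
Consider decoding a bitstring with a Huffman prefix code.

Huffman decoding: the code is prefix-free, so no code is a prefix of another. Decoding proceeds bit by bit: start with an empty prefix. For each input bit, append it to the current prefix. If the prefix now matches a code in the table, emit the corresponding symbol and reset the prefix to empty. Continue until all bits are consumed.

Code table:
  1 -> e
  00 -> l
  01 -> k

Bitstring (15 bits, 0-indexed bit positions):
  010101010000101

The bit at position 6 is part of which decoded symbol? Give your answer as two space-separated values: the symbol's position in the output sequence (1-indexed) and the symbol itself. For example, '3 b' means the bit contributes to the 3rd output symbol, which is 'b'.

Answer: 4 k

Derivation:
Bit 0: prefix='0' (no match yet)
Bit 1: prefix='01' -> emit 'k', reset
Bit 2: prefix='0' (no match yet)
Bit 3: prefix='01' -> emit 'k', reset
Bit 4: prefix='0' (no match yet)
Bit 5: prefix='01' -> emit 'k', reset
Bit 6: prefix='0' (no match yet)
Bit 7: prefix='01' -> emit 'k', reset
Bit 8: prefix='0' (no match yet)
Bit 9: prefix='00' -> emit 'l', reset
Bit 10: prefix='0' (no match yet)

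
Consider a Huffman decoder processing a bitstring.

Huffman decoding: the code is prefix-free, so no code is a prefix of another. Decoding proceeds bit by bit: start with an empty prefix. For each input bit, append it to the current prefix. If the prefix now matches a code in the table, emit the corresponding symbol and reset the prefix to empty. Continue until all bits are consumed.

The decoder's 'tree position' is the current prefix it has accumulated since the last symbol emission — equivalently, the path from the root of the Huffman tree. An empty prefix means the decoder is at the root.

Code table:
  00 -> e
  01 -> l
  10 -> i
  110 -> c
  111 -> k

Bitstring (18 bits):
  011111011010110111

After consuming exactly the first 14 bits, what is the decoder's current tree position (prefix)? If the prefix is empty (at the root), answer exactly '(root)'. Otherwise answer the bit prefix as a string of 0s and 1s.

Answer: 11

Derivation:
Bit 0: prefix='0' (no match yet)
Bit 1: prefix='01' -> emit 'l', reset
Bit 2: prefix='1' (no match yet)
Bit 3: prefix='11' (no match yet)
Bit 4: prefix='111' -> emit 'k', reset
Bit 5: prefix='1' (no match yet)
Bit 6: prefix='10' -> emit 'i', reset
Bit 7: prefix='1' (no match yet)
Bit 8: prefix='11' (no match yet)
Bit 9: prefix='110' -> emit 'c', reset
Bit 10: prefix='1' (no match yet)
Bit 11: prefix='10' -> emit 'i', reset
Bit 12: prefix='1' (no match yet)
Bit 13: prefix='11' (no match yet)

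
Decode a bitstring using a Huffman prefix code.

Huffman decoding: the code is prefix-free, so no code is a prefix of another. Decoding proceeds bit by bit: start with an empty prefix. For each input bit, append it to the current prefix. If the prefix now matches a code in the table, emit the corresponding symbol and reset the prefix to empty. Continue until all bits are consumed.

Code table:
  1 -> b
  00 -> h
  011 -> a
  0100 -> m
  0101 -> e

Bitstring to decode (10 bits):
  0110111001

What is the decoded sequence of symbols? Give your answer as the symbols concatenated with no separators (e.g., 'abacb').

Answer: aabhb

Derivation:
Bit 0: prefix='0' (no match yet)
Bit 1: prefix='01' (no match yet)
Bit 2: prefix='011' -> emit 'a', reset
Bit 3: prefix='0' (no match yet)
Bit 4: prefix='01' (no match yet)
Bit 5: prefix='011' -> emit 'a', reset
Bit 6: prefix='1' -> emit 'b', reset
Bit 7: prefix='0' (no match yet)
Bit 8: prefix='00' -> emit 'h', reset
Bit 9: prefix='1' -> emit 'b', reset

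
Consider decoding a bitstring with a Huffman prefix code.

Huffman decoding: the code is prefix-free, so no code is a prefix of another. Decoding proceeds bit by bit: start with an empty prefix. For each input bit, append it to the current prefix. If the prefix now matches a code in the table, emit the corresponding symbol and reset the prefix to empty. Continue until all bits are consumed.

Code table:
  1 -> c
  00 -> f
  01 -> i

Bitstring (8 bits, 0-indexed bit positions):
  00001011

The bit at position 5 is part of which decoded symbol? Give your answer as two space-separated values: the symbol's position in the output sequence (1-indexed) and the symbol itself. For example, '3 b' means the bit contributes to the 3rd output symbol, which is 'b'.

Answer: 4 i

Derivation:
Bit 0: prefix='0' (no match yet)
Bit 1: prefix='00' -> emit 'f', reset
Bit 2: prefix='0' (no match yet)
Bit 3: prefix='00' -> emit 'f', reset
Bit 4: prefix='1' -> emit 'c', reset
Bit 5: prefix='0' (no match yet)
Bit 6: prefix='01' -> emit 'i', reset
Bit 7: prefix='1' -> emit 'c', reset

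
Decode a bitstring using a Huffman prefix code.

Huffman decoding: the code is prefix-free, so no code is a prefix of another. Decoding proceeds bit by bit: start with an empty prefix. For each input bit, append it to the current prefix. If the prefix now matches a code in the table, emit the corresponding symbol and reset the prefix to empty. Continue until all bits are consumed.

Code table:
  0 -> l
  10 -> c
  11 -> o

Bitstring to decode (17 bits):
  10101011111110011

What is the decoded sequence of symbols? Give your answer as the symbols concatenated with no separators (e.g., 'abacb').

Answer: cccoooclo

Derivation:
Bit 0: prefix='1' (no match yet)
Bit 1: prefix='10' -> emit 'c', reset
Bit 2: prefix='1' (no match yet)
Bit 3: prefix='10' -> emit 'c', reset
Bit 4: prefix='1' (no match yet)
Bit 5: prefix='10' -> emit 'c', reset
Bit 6: prefix='1' (no match yet)
Bit 7: prefix='11' -> emit 'o', reset
Bit 8: prefix='1' (no match yet)
Bit 9: prefix='11' -> emit 'o', reset
Bit 10: prefix='1' (no match yet)
Bit 11: prefix='11' -> emit 'o', reset
Bit 12: prefix='1' (no match yet)
Bit 13: prefix='10' -> emit 'c', reset
Bit 14: prefix='0' -> emit 'l', reset
Bit 15: prefix='1' (no match yet)
Bit 16: prefix='11' -> emit 'o', reset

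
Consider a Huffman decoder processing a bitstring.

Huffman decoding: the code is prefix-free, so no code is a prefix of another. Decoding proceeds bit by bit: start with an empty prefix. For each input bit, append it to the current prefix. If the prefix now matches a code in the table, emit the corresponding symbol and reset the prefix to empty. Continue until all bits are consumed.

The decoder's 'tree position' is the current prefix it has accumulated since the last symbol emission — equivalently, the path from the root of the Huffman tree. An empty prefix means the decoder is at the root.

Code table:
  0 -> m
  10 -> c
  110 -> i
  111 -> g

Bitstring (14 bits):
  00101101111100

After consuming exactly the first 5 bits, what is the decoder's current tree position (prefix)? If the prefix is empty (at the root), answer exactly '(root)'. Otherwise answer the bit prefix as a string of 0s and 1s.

Answer: 1

Derivation:
Bit 0: prefix='0' -> emit 'm', reset
Bit 1: prefix='0' -> emit 'm', reset
Bit 2: prefix='1' (no match yet)
Bit 3: prefix='10' -> emit 'c', reset
Bit 4: prefix='1' (no match yet)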